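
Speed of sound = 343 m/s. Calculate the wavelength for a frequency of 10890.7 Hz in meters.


Given values:
  c = 343 m/s, f = 10890.7 Hz
Formula: lambda = c / f
lambda = 343 / 10890.7
lambda = 0.0315

0.0315 m


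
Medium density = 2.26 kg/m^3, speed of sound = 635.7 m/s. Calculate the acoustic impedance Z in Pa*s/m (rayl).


Given values:
  rho = 2.26 kg/m^3
  c = 635.7 m/s
Formula: Z = rho * c
Z = 2.26 * 635.7
Z = 1436.68

1436.68 rayl


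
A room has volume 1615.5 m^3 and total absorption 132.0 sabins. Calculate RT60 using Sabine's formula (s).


Given values:
  V = 1615.5 m^3
  A = 132.0 sabins
Formula: RT60 = 0.161 * V / A
Numerator: 0.161 * 1615.5 = 260.0955
RT60 = 260.0955 / 132.0 = 1.97

1.97 s


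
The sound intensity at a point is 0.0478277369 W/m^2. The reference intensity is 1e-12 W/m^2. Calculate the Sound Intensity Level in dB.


Given values:
  I = 0.0478277369 W/m^2
  I_ref = 1e-12 W/m^2
Formula: SIL = 10 * log10(I / I_ref)
Compute ratio: I / I_ref = 47827736900
Compute log10: log10(47827736900) = 10.67968
Multiply: SIL = 10 * 10.67968 = 106.8

106.8 dB


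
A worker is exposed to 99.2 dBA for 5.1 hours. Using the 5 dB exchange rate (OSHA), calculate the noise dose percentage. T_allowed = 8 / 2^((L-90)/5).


Given values:
  L = 99.2 dBA, T = 5.1 hours
Formula: T_allowed = 8 / 2^((L - 90) / 5)
Compute exponent: (99.2 - 90) / 5 = 1.84
Compute 2^(1.84) = 3.5801
T_allowed = 8 / 3.5801 = 2.234574 hours
Dose = (T / T_allowed) * 100
Dose = (5.1 / 2.234574) * 100 = 228.23

228.23 %


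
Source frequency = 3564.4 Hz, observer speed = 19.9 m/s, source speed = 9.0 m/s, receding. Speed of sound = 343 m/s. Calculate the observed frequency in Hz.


Given values:
  f_s = 3564.4 Hz, v_o = 19.9 m/s, v_s = 9.0 m/s
  Direction: receding
Formula: f_o = f_s * (c - v_o) / (c + v_s)
Numerator: c - v_o = 343 - 19.9 = 323.1
Denominator: c + v_s = 343 + 9.0 = 352.0
f_o = 3564.4 * 323.1 / 352.0 = 3271.75

3271.75 Hz


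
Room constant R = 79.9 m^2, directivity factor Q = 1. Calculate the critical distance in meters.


Given values:
  R = 79.9 m^2, Q = 1
Formula: d_c = 0.141 * sqrt(Q * R)
Compute Q * R = 1 * 79.9 = 79.9
Compute sqrt(79.9) = 8.9387
d_c = 0.141 * 8.9387 = 1.26

1.26 m


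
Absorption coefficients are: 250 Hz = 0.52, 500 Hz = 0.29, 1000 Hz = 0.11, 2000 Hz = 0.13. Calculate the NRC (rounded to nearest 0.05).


Given values:
  a_250 = 0.52, a_500 = 0.29
  a_1000 = 0.11, a_2000 = 0.13
Formula: NRC = (a250 + a500 + a1000 + a2000) / 4
Sum = 0.52 + 0.29 + 0.11 + 0.13 = 1.05
NRC = 1.05 / 4 = 0.2625
Rounded to nearest 0.05: 0.25

0.25


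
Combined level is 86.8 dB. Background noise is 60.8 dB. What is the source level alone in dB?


Given values:
  L_total = 86.8 dB, L_bg = 60.8 dB
Formula: L_source = 10 * log10(10^(L_total/10) - 10^(L_bg/10))
Convert to linear:
  10^(86.8/10) = 478630092.3226
  10^(60.8/10) = 1202264.4346
Difference: 478630092.3226 - 1202264.4346 = 477427827.888
L_source = 10 * log10(477427827.888) = 86.79

86.79 dB


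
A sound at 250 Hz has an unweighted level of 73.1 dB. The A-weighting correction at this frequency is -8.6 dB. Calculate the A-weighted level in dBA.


Given values:
  SPL = 73.1 dB
  A-weighting at 250 Hz = -8.6 dB
Formula: L_A = SPL + A_weight
L_A = 73.1 + (-8.6)
L_A = 64.5

64.5 dBA


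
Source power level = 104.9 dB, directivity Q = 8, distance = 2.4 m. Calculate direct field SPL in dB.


Given values:
  Lw = 104.9 dB, Q = 8, r = 2.4 m
Formula: SPL = Lw + 10 * log10(Q / (4 * pi * r^2))
Compute 4 * pi * r^2 = 4 * pi * 2.4^2 = 72.3823
Compute Q / denom = 8 / 72.3823 = 0.11052426
Compute 10 * log10(0.11052426) = -9.5654
SPL = 104.9 + (-9.5654) = 95.33

95.33 dB


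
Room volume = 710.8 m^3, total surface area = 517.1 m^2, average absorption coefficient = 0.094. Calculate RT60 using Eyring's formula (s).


Given values:
  V = 710.8 m^3, S = 517.1 m^2, alpha = 0.094
Formula: RT60 = 0.161 * V / (-S * ln(1 - alpha))
Compute ln(1 - 0.094) = ln(0.906) = -0.098716
Denominator: -517.1 * -0.098716 = 51.046
Numerator: 0.161 * 710.8 = 114.4388
RT60 = 114.4388 / 51.046 = 2.242

2.242 s


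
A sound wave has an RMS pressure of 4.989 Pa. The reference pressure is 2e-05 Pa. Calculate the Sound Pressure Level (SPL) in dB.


Given values:
  p = 4.989 Pa
  p_ref = 2e-05 Pa
Formula: SPL = 20 * log10(p / p_ref)
Compute ratio: p / p_ref = 4.989 / 2e-05 = 249450
Compute log10: log10(249450) = 5.396984
Multiply: SPL = 20 * 5.396984 = 107.94

107.94 dB


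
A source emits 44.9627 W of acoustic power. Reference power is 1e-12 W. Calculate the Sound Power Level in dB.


Given values:
  W = 44.9627 W
  W_ref = 1e-12 W
Formula: SWL = 10 * log10(W / W_ref)
Compute ratio: W / W_ref = 44962700000000
Compute log10: log10(44962700000000) = 13.652852
Multiply: SWL = 10 * 13.652852 = 136.53

136.53 dB


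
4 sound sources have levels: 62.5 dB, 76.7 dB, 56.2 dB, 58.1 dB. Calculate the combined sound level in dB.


Formula: L_total = 10 * log10( sum(10^(Li/10)) )
  Source 1: 10^(62.5/10) = 1778279.41
  Source 2: 10^(76.7/10) = 46773514.1287
  Source 3: 10^(56.2/10) = 416869.3835
  Source 4: 10^(58.1/10) = 645654.229
Sum of linear values = 49614317.1512
L_total = 10 * log10(49614317.1512) = 76.96

76.96 dB


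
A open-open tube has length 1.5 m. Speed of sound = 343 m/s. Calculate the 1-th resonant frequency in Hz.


Given values:
  Tube type: open-open, L = 1.5 m, c = 343 m/s, n = 1
Formula: f_n = n * c / (2 * L)
Compute 2 * L = 2 * 1.5 = 3.0
f = 1 * 343 / 3.0
f = 114.33

114.33 Hz


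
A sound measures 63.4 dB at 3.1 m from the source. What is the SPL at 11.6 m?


Given values:
  SPL1 = 63.4 dB, r1 = 3.1 m, r2 = 11.6 m
Formula: SPL2 = SPL1 - 20 * log10(r2 / r1)
Compute ratio: r2 / r1 = 11.6 / 3.1 = 3.7419
Compute log10: log10(3.7419) = 0.573092
Compute drop: 20 * 0.573092 = 11.4618
SPL2 = 63.4 - 11.4618 = 51.94

51.94 dB


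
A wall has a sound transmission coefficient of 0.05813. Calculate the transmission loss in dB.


Given values:
  tau = 0.05813
Formula: TL = 10 * log10(1 / tau)
Compute 1 / tau = 1 / 0.05813 = 17.2028
Compute log10(17.2028) = 1.235599
TL = 10 * 1.235599 = 12.36

12.36 dB


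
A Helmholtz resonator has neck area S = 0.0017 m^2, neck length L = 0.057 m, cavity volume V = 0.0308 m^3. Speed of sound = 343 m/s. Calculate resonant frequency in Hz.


Given values:
  S = 0.0017 m^2, L = 0.057 m, V = 0.0308 m^3, c = 343 m/s
Formula: f = (c / (2*pi)) * sqrt(S / (V * L))
Compute V * L = 0.0308 * 0.057 = 0.0017556
Compute S / (V * L) = 0.0017 / 0.0017556 = 0.9683
Compute sqrt(0.9683) = 0.984022
Compute c / (2*pi) = 343 / 6.283185 = 54.590148
f = 54.590148 * 0.984022 = 53.72

53.72 Hz


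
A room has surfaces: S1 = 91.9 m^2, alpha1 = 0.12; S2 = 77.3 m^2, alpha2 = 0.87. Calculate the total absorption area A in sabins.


Given surfaces:
  Surface 1: 91.9 * 0.12 = 11.028
  Surface 2: 77.3 * 0.87 = 67.251
Formula: A = sum(Si * alpha_i)
A = 11.028 + 67.251
A = 78.28

78.28 sabins


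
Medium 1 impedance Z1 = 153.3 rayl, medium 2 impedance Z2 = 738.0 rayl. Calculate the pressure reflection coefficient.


Given values:
  Z1 = 153.3 rayl, Z2 = 738.0 rayl
Formula: R = (Z2 - Z1) / (Z2 + Z1)
Numerator: Z2 - Z1 = 738.0 - 153.3 = 584.7
Denominator: Z2 + Z1 = 738.0 + 153.3 = 891.3
R = 584.7 / 891.3 = 0.656

0.656


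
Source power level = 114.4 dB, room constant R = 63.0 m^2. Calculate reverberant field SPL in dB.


Given values:
  Lw = 114.4 dB, R = 63.0 m^2
Formula: SPL = Lw + 10 * log10(4 / R)
Compute 4 / R = 4 / 63.0 = 0.063492
Compute 10 * log10(0.063492) = -11.9728
SPL = 114.4 + (-11.9728) = 102.43

102.43 dB


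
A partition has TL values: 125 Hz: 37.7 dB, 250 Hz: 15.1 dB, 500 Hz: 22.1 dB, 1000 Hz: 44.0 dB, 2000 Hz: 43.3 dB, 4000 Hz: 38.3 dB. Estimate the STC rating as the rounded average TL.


Given TL values at each frequency:
  125 Hz: 37.7 dB
  250 Hz: 15.1 dB
  500 Hz: 22.1 dB
  1000 Hz: 44.0 dB
  2000 Hz: 43.3 dB
  4000 Hz: 38.3 dB
Formula: STC ~ round(average of TL values)
Sum = 37.7 + 15.1 + 22.1 + 44.0 + 43.3 + 38.3 = 200.5
Average = 200.5 / 6 = 33.42
Rounded: 33

33


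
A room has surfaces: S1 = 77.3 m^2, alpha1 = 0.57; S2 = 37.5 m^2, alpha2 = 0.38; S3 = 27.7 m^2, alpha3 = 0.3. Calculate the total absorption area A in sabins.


Given surfaces:
  Surface 1: 77.3 * 0.57 = 44.061
  Surface 2: 37.5 * 0.38 = 14.25
  Surface 3: 27.7 * 0.3 = 8.31
Formula: A = sum(Si * alpha_i)
A = 44.061 + 14.25 + 8.31
A = 66.62

66.62 sabins


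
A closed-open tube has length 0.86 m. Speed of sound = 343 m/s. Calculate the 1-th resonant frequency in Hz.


Given values:
  Tube type: closed-open, L = 0.86 m, c = 343 m/s, n = 1
Formula: f_n = (2n - 1) * c / (4 * L)
Compute 2n - 1 = 2*1 - 1 = 1
Compute 4 * L = 4 * 0.86 = 3.44
f = 1 * 343 / 3.44
f = 99.71

99.71 Hz


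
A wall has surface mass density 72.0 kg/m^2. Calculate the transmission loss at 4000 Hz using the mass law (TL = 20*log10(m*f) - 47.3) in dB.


Given values:
  m = 72.0 kg/m^2, f = 4000 Hz
Formula: TL = 20 * log10(m * f) - 47.3
Compute m * f = 72.0 * 4000 = 288000.0
Compute log10(288000.0) = 5.459392
Compute 20 * 5.459392 = 109.1878
TL = 109.1878 - 47.3 = 61.89

61.89 dB


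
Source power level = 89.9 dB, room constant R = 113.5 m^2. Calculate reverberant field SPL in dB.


Given values:
  Lw = 89.9 dB, R = 113.5 m^2
Formula: SPL = Lw + 10 * log10(4 / R)
Compute 4 / R = 4 / 113.5 = 0.035242
Compute 10 * log10(0.035242) = -14.5294
SPL = 89.9 + (-14.5294) = 75.37

75.37 dB


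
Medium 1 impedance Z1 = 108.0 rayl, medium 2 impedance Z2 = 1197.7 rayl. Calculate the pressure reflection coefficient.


Given values:
  Z1 = 108.0 rayl, Z2 = 1197.7 rayl
Formula: R = (Z2 - Z1) / (Z2 + Z1)
Numerator: Z2 - Z1 = 1197.7 - 108.0 = 1089.7
Denominator: Z2 + Z1 = 1197.7 + 108.0 = 1305.7
R = 1089.7 / 1305.7 = 0.8346

0.8346


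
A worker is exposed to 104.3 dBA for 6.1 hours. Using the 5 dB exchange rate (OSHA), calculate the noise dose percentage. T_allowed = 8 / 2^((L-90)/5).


Given values:
  L = 104.3 dBA, T = 6.1 hours
Formula: T_allowed = 8 / 2^((L - 90) / 5)
Compute exponent: (104.3 - 90) / 5 = 2.86
Compute 2^(2.86) = 7.260153
T_allowed = 8 / 7.260153 = 1.101905 hours
Dose = (T / T_allowed) * 100
Dose = (6.1 / 1.101905) * 100 = 553.59

553.59 %


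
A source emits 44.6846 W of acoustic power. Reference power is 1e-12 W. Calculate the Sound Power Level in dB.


Given values:
  W = 44.6846 W
  W_ref = 1e-12 W
Formula: SWL = 10 * log10(W / W_ref)
Compute ratio: W / W_ref = 44684600000000
Compute log10: log10(44684600000000) = 13.650158
Multiply: SWL = 10 * 13.650158 = 136.5

136.5 dB


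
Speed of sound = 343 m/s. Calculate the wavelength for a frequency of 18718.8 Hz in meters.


Given values:
  c = 343 m/s, f = 18718.8 Hz
Formula: lambda = c / f
lambda = 343 / 18718.8
lambda = 0.0183

0.0183 m


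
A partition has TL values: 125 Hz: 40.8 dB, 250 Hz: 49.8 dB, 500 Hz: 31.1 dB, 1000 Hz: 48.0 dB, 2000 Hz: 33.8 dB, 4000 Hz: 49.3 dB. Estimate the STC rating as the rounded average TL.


Given TL values at each frequency:
  125 Hz: 40.8 dB
  250 Hz: 49.8 dB
  500 Hz: 31.1 dB
  1000 Hz: 48.0 dB
  2000 Hz: 33.8 dB
  4000 Hz: 49.3 dB
Formula: STC ~ round(average of TL values)
Sum = 40.8 + 49.8 + 31.1 + 48.0 + 33.8 + 49.3 = 252.8
Average = 252.8 / 6 = 42.13
Rounded: 42

42


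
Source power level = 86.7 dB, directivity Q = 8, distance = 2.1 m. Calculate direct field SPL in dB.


Given values:
  Lw = 86.7 dB, Q = 8, r = 2.1 m
Formula: SPL = Lw + 10 * log10(Q / (4 * pi * r^2))
Compute 4 * pi * r^2 = 4 * pi * 2.1^2 = 55.4177
Compute Q / denom = 8 / 55.4177 = 0.14435821
Compute 10 * log10(0.14435821) = -8.4056
SPL = 86.7 + (-8.4056) = 78.29

78.29 dB


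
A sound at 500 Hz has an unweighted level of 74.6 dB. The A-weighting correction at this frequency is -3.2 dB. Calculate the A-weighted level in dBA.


Given values:
  SPL = 74.6 dB
  A-weighting at 500 Hz = -3.2 dB
Formula: L_A = SPL + A_weight
L_A = 74.6 + (-3.2)
L_A = 71.4

71.4 dBA


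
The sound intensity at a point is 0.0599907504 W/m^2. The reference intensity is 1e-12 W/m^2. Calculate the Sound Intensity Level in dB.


Given values:
  I = 0.0599907504 W/m^2
  I_ref = 1e-12 W/m^2
Formula: SIL = 10 * log10(I / I_ref)
Compute ratio: I / I_ref = 59990750400
Compute log10: log10(59990750400) = 10.778084
Multiply: SIL = 10 * 10.778084 = 107.78

107.78 dB


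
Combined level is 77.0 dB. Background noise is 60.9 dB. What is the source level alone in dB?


Given values:
  L_total = 77.0 dB, L_bg = 60.9 dB
Formula: L_source = 10 * log10(10^(L_total/10) - 10^(L_bg/10))
Convert to linear:
  10^(77.0/10) = 50118723.3627
  10^(60.9/10) = 1230268.7708
Difference: 50118723.3627 - 1230268.7708 = 48888454.5919
L_source = 10 * log10(48888454.5919) = 76.89

76.89 dB


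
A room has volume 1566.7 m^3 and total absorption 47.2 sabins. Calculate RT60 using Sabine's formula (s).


Given values:
  V = 1566.7 m^3
  A = 47.2 sabins
Formula: RT60 = 0.161 * V / A
Numerator: 0.161 * 1566.7 = 252.2387
RT60 = 252.2387 / 47.2 = 5.344

5.344 s


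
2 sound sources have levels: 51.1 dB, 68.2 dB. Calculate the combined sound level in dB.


Formula: L_total = 10 * log10( sum(10^(Li/10)) )
  Source 1: 10^(51.1/10) = 128824.9552
  Source 2: 10^(68.2/10) = 6606934.4801
Sum of linear values = 6735759.4353
L_total = 10 * log10(6735759.4353) = 68.28

68.28 dB


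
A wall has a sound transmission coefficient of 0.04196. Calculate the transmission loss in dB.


Given values:
  tau = 0.04196
Formula: TL = 10 * log10(1 / tau)
Compute 1 / tau = 1 / 0.04196 = 23.8322
Compute log10(23.8322) = 1.377164
TL = 10 * 1.377164 = 13.77

13.77 dB


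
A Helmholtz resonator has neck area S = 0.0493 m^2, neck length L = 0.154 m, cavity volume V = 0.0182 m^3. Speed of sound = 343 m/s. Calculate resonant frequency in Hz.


Given values:
  S = 0.0493 m^2, L = 0.154 m, V = 0.0182 m^3, c = 343 m/s
Formula: f = (c / (2*pi)) * sqrt(S / (V * L))
Compute V * L = 0.0182 * 0.154 = 0.0028028
Compute S / (V * L) = 0.0493 / 0.0028028 = 17.5896
Compute sqrt(17.5896) = 4.193996
Compute c / (2*pi) = 343 / 6.283185 = 54.590148
f = 54.590148 * 4.193996 = 228.95

228.95 Hz


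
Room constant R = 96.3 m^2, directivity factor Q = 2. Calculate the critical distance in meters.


Given values:
  R = 96.3 m^2, Q = 2
Formula: d_c = 0.141 * sqrt(Q * R)
Compute Q * R = 2 * 96.3 = 192.6
Compute sqrt(192.6) = 13.878
d_c = 0.141 * 13.878 = 1.957

1.957 m


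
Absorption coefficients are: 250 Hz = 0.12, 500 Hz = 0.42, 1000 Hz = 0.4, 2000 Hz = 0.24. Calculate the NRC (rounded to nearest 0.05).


Given values:
  a_250 = 0.12, a_500 = 0.42
  a_1000 = 0.4, a_2000 = 0.24
Formula: NRC = (a250 + a500 + a1000 + a2000) / 4
Sum = 0.12 + 0.42 + 0.4 + 0.24 = 1.18
NRC = 1.18 / 4 = 0.295
Rounded to nearest 0.05: 0.3

0.3


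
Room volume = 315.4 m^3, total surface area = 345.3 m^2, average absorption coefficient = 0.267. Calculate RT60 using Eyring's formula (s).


Given values:
  V = 315.4 m^3, S = 345.3 m^2, alpha = 0.267
Formula: RT60 = 0.161 * V / (-S * ln(1 - alpha))
Compute ln(1 - 0.267) = ln(0.733) = -0.31061
Denominator: -345.3 * -0.31061 = 107.2536
Numerator: 0.161 * 315.4 = 50.7794
RT60 = 50.7794 / 107.2536 = 0.473

0.473 s


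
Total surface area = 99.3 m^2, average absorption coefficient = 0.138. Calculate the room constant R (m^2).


Given values:
  S = 99.3 m^2, alpha = 0.138
Formula: R = S * alpha / (1 - alpha)
Numerator: 99.3 * 0.138 = 13.7034
Denominator: 1 - 0.138 = 0.862
R = 13.7034 / 0.862 = 15.9

15.9 m^2


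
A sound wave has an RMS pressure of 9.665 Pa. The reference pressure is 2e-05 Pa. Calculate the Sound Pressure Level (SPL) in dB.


Given values:
  p = 9.665 Pa
  p_ref = 2e-05 Pa
Formula: SPL = 20 * log10(p / p_ref)
Compute ratio: p / p_ref = 9.665 / 2e-05 = 483250
Compute log10: log10(483250) = 5.684172
Multiply: SPL = 20 * 5.684172 = 113.68

113.68 dB


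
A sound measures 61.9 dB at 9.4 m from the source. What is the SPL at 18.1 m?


Given values:
  SPL1 = 61.9 dB, r1 = 9.4 m, r2 = 18.1 m
Formula: SPL2 = SPL1 - 20 * log10(r2 / r1)
Compute ratio: r2 / r1 = 18.1 / 9.4 = 1.9255
Compute log10: log10(1.9255) = 0.284544
Compute drop: 20 * 0.284544 = 5.6909
SPL2 = 61.9 - 5.6909 = 56.21

56.21 dB


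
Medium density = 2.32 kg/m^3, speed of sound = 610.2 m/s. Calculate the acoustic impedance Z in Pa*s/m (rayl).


Given values:
  rho = 2.32 kg/m^3
  c = 610.2 m/s
Formula: Z = rho * c
Z = 2.32 * 610.2
Z = 1415.66

1415.66 rayl


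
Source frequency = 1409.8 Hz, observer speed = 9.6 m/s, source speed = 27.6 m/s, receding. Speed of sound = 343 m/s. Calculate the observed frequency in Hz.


Given values:
  f_s = 1409.8 Hz, v_o = 9.6 m/s, v_s = 27.6 m/s
  Direction: receding
Formula: f_o = f_s * (c - v_o) / (c + v_s)
Numerator: c - v_o = 343 - 9.6 = 333.4
Denominator: c + v_s = 343 + 27.6 = 370.6
f_o = 1409.8 * 333.4 / 370.6 = 1268.29

1268.29 Hz


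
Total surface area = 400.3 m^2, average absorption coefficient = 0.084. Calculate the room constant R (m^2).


Given values:
  S = 400.3 m^2, alpha = 0.084
Formula: R = S * alpha / (1 - alpha)
Numerator: 400.3 * 0.084 = 33.6252
Denominator: 1 - 0.084 = 0.916
R = 33.6252 / 0.916 = 36.71

36.71 m^2


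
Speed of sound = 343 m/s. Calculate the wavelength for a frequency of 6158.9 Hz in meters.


Given values:
  c = 343 m/s, f = 6158.9 Hz
Formula: lambda = c / f
lambda = 343 / 6158.9
lambda = 0.0557

0.0557 m


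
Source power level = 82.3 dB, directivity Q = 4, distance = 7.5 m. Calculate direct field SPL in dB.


Given values:
  Lw = 82.3 dB, Q = 4, r = 7.5 m
Formula: SPL = Lw + 10 * log10(Q / (4 * pi * r^2))
Compute 4 * pi * r^2 = 4 * pi * 7.5^2 = 706.8583
Compute Q / denom = 4 / 706.8583 = 0.00565884
Compute 10 * log10(0.00565884) = -22.4727
SPL = 82.3 + (-22.4727) = 59.83

59.83 dB


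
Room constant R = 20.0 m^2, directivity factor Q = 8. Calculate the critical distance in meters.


Given values:
  R = 20.0 m^2, Q = 8
Formula: d_c = 0.141 * sqrt(Q * R)
Compute Q * R = 8 * 20.0 = 160.0
Compute sqrt(160.0) = 12.6491
d_c = 0.141 * 12.6491 = 1.784

1.784 m


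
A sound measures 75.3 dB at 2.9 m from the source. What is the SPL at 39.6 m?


Given values:
  SPL1 = 75.3 dB, r1 = 2.9 m, r2 = 39.6 m
Formula: SPL2 = SPL1 - 20 * log10(r2 / r1)
Compute ratio: r2 / r1 = 39.6 / 2.9 = 13.6552
Compute log10: log10(13.6552) = 1.135298
Compute drop: 20 * 1.135298 = 22.706
SPL2 = 75.3 - 22.706 = 52.59

52.59 dB


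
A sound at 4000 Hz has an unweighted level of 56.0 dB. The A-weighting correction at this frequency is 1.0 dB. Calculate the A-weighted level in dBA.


Given values:
  SPL = 56.0 dB
  A-weighting at 4000 Hz = 1.0 dB
Formula: L_A = SPL + A_weight
L_A = 56.0 + (1.0)
L_A = 57.0

57.0 dBA


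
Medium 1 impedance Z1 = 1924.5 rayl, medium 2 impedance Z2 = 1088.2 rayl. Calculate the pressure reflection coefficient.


Given values:
  Z1 = 1924.5 rayl, Z2 = 1088.2 rayl
Formula: R = (Z2 - Z1) / (Z2 + Z1)
Numerator: Z2 - Z1 = 1088.2 - 1924.5 = -836.3
Denominator: Z2 + Z1 = 1088.2 + 1924.5 = 3012.7
R = -836.3 / 3012.7 = -0.2776

-0.2776


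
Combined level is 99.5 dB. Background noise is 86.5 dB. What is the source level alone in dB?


Given values:
  L_total = 99.5 dB, L_bg = 86.5 dB
Formula: L_source = 10 * log10(10^(L_total/10) - 10^(L_bg/10))
Convert to linear:
  10^(99.5/10) = 8912509381.3374
  10^(86.5/10) = 446683592.151
Difference: 8912509381.3374 - 446683592.151 = 8465825789.1864
L_source = 10 * log10(8465825789.1864) = 99.28

99.28 dB


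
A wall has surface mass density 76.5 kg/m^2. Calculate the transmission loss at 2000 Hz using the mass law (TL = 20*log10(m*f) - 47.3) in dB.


Given values:
  m = 76.5 kg/m^2, f = 2000 Hz
Formula: TL = 20 * log10(m * f) - 47.3
Compute m * f = 76.5 * 2000 = 153000.0
Compute log10(153000.0) = 5.184691
Compute 20 * 5.184691 = 103.6938
TL = 103.6938 - 47.3 = 56.39

56.39 dB


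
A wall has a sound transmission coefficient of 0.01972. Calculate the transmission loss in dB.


Given values:
  tau = 0.01972
Formula: TL = 10 * log10(1 / tau)
Compute 1 / tau = 1 / 0.01972 = 50.7099
Compute log10(50.7099) = 1.705093
TL = 10 * 1.705093 = 17.05

17.05 dB


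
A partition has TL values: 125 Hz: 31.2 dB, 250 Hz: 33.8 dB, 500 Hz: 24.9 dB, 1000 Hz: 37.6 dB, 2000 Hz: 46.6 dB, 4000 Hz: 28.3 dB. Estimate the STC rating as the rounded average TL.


Given TL values at each frequency:
  125 Hz: 31.2 dB
  250 Hz: 33.8 dB
  500 Hz: 24.9 dB
  1000 Hz: 37.6 dB
  2000 Hz: 46.6 dB
  4000 Hz: 28.3 dB
Formula: STC ~ round(average of TL values)
Sum = 31.2 + 33.8 + 24.9 + 37.6 + 46.6 + 28.3 = 202.4
Average = 202.4 / 6 = 33.73
Rounded: 34

34


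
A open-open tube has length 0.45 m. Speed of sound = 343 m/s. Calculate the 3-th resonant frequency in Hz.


Given values:
  Tube type: open-open, L = 0.45 m, c = 343 m/s, n = 3
Formula: f_n = n * c / (2 * L)
Compute 2 * L = 2 * 0.45 = 0.9
f = 3 * 343 / 0.9
f = 1143.33

1143.33 Hz


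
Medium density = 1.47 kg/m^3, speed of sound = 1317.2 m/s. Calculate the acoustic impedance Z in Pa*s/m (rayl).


Given values:
  rho = 1.47 kg/m^3
  c = 1317.2 m/s
Formula: Z = rho * c
Z = 1.47 * 1317.2
Z = 1936.28

1936.28 rayl


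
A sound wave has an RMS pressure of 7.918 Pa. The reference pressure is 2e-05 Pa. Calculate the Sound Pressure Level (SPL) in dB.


Given values:
  p = 7.918 Pa
  p_ref = 2e-05 Pa
Formula: SPL = 20 * log10(p / p_ref)
Compute ratio: p / p_ref = 7.918 / 2e-05 = 395900
Compute log10: log10(395900) = 5.597586
Multiply: SPL = 20 * 5.597586 = 111.95

111.95 dB


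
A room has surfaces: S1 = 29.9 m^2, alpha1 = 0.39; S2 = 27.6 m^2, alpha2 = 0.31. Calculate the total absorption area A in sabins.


Given surfaces:
  Surface 1: 29.9 * 0.39 = 11.661
  Surface 2: 27.6 * 0.31 = 8.556
Formula: A = sum(Si * alpha_i)
A = 11.661 + 8.556
A = 20.22

20.22 sabins


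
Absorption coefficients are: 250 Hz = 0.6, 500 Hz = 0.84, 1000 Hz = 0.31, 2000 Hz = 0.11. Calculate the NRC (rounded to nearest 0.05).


Given values:
  a_250 = 0.6, a_500 = 0.84
  a_1000 = 0.31, a_2000 = 0.11
Formula: NRC = (a250 + a500 + a1000 + a2000) / 4
Sum = 0.6 + 0.84 + 0.31 + 0.11 = 1.86
NRC = 1.86 / 4 = 0.465
Rounded to nearest 0.05: 0.45

0.45


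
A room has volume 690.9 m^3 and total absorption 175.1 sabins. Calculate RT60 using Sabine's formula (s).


Given values:
  V = 690.9 m^3
  A = 175.1 sabins
Formula: RT60 = 0.161 * V / A
Numerator: 0.161 * 690.9 = 111.2349
RT60 = 111.2349 / 175.1 = 0.635

0.635 s


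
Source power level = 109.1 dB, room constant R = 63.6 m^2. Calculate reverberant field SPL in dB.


Given values:
  Lw = 109.1 dB, R = 63.6 m^2
Formula: SPL = Lw + 10 * log10(4 / R)
Compute 4 / R = 4 / 63.6 = 0.062893
Compute 10 * log10(0.062893) = -12.014
SPL = 109.1 + (-12.014) = 97.09

97.09 dB


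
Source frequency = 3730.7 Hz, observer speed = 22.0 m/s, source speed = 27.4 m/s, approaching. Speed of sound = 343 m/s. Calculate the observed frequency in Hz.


Given values:
  f_s = 3730.7 Hz, v_o = 22.0 m/s, v_s = 27.4 m/s
  Direction: approaching
Formula: f_o = f_s * (c + v_o) / (c - v_s)
Numerator: c + v_o = 343 + 22.0 = 365.0
Denominator: c - v_s = 343 - 27.4 = 315.6
f_o = 3730.7 * 365.0 / 315.6 = 4314.66

4314.66 Hz


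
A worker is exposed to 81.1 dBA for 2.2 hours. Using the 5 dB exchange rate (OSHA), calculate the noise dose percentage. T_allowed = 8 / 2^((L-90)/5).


Given values:
  L = 81.1 dBA, T = 2.2 hours
Formula: T_allowed = 8 / 2^((L - 90) / 5)
Compute exponent: (81.1 - 90) / 5 = -1.78
Compute 2^(-1.78) = 0.291183
T_allowed = 8 / 0.291183 = 27.474131 hours
Dose = (T / T_allowed) * 100
Dose = (2.2 / 27.474131) * 100 = 8.01

8.01 %


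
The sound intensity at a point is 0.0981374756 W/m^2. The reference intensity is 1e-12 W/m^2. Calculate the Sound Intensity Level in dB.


Given values:
  I = 0.0981374756 W/m^2
  I_ref = 1e-12 W/m^2
Formula: SIL = 10 * log10(I / I_ref)
Compute ratio: I / I_ref = 98137475600
Compute log10: log10(98137475600) = 10.991835
Multiply: SIL = 10 * 10.991835 = 109.92

109.92 dB


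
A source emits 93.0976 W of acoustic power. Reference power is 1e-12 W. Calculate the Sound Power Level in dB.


Given values:
  W = 93.0976 W
  W_ref = 1e-12 W
Formula: SWL = 10 * log10(W / W_ref)
Compute ratio: W / W_ref = 93097600000000
Compute log10: log10(93097600000000) = 13.968938
Multiply: SWL = 10 * 13.968938 = 139.69

139.69 dB


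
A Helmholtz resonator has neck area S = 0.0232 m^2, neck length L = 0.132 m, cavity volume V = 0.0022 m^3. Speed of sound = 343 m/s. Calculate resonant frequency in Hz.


Given values:
  S = 0.0232 m^2, L = 0.132 m, V = 0.0022 m^3, c = 343 m/s
Formula: f = (c / (2*pi)) * sqrt(S / (V * L))
Compute V * L = 0.0022 * 0.132 = 0.0002904
Compute S / (V * L) = 0.0232 / 0.0002904 = 79.8898
Compute sqrt(79.8898) = 8.938109
Compute c / (2*pi) = 343 / 6.283185 = 54.590148
f = 54.590148 * 8.938109 = 487.93

487.93 Hz


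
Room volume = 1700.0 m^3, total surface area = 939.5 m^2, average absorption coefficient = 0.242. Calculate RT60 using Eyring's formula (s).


Given values:
  V = 1700.0 m^3, S = 939.5 m^2, alpha = 0.242
Formula: RT60 = 0.161 * V / (-S * ln(1 - alpha))
Compute ln(1 - 0.242) = ln(0.758) = -0.277072
Denominator: -939.5 * -0.277072 = 260.3091
Numerator: 0.161 * 1700.0 = 273.7
RT60 = 273.7 / 260.3091 = 1.051

1.051 s


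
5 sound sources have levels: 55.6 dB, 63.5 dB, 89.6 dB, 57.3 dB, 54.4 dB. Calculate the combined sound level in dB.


Formula: L_total = 10 * log10( sum(10^(Li/10)) )
  Source 1: 10^(55.6/10) = 363078.0548
  Source 2: 10^(63.5/10) = 2238721.1386
  Source 3: 10^(89.6/10) = 912010839.3559
  Source 4: 10^(57.3/10) = 537031.7964
  Source 5: 10^(54.4/10) = 275422.8703
Sum of linear values = 915425093.216
L_total = 10 * log10(915425093.216) = 89.62

89.62 dB


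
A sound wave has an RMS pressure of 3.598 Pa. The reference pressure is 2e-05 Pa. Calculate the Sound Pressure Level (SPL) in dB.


Given values:
  p = 3.598 Pa
  p_ref = 2e-05 Pa
Formula: SPL = 20 * log10(p / p_ref)
Compute ratio: p / p_ref = 3.598 / 2e-05 = 179900
Compute log10: log10(179900) = 5.255031
Multiply: SPL = 20 * 5.255031 = 105.1

105.1 dB


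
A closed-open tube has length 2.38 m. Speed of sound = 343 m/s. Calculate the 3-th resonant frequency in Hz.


Given values:
  Tube type: closed-open, L = 2.38 m, c = 343 m/s, n = 3
Formula: f_n = (2n - 1) * c / (4 * L)
Compute 2n - 1 = 2*3 - 1 = 5
Compute 4 * L = 4 * 2.38 = 9.52
f = 5 * 343 / 9.52
f = 180.15

180.15 Hz


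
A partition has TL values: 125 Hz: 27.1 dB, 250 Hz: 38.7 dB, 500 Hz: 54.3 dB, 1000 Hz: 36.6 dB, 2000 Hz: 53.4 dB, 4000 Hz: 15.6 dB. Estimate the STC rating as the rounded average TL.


Given TL values at each frequency:
  125 Hz: 27.1 dB
  250 Hz: 38.7 dB
  500 Hz: 54.3 dB
  1000 Hz: 36.6 dB
  2000 Hz: 53.4 dB
  4000 Hz: 15.6 dB
Formula: STC ~ round(average of TL values)
Sum = 27.1 + 38.7 + 54.3 + 36.6 + 53.4 + 15.6 = 225.7
Average = 225.7 / 6 = 37.62
Rounded: 38

38


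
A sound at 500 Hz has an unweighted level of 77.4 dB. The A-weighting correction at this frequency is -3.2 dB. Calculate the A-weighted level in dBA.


Given values:
  SPL = 77.4 dB
  A-weighting at 500 Hz = -3.2 dB
Formula: L_A = SPL + A_weight
L_A = 77.4 + (-3.2)
L_A = 74.2

74.2 dBA


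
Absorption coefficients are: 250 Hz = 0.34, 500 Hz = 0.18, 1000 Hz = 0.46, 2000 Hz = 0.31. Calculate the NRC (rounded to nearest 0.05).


Given values:
  a_250 = 0.34, a_500 = 0.18
  a_1000 = 0.46, a_2000 = 0.31
Formula: NRC = (a250 + a500 + a1000 + a2000) / 4
Sum = 0.34 + 0.18 + 0.46 + 0.31 = 1.29
NRC = 1.29 / 4 = 0.3225
Rounded to nearest 0.05: 0.3

0.3


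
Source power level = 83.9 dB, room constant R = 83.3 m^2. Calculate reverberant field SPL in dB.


Given values:
  Lw = 83.9 dB, R = 83.3 m^2
Formula: SPL = Lw + 10 * log10(4 / R)
Compute 4 / R = 4 / 83.3 = 0.048019
Compute 10 * log10(0.048019) = -13.1859
SPL = 83.9 + (-13.1859) = 70.71

70.71 dB


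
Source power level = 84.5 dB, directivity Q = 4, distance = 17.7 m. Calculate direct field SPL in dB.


Given values:
  Lw = 84.5 dB, Q = 4, r = 17.7 m
Formula: SPL = Lw + 10 * log10(Q / (4 * pi * r^2))
Compute 4 * pi * r^2 = 4 * pi * 17.7^2 = 3936.9182
Compute Q / denom = 4 / 3936.9182 = 0.00101602
Compute 10 * log10(0.00101602) = -29.931
SPL = 84.5 + (-29.931) = 54.57

54.57 dB


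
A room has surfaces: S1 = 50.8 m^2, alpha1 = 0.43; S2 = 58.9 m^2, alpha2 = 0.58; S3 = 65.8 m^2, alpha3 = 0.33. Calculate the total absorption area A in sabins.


Given surfaces:
  Surface 1: 50.8 * 0.43 = 21.844
  Surface 2: 58.9 * 0.58 = 34.162
  Surface 3: 65.8 * 0.33 = 21.714
Formula: A = sum(Si * alpha_i)
A = 21.844 + 34.162 + 21.714
A = 77.72

77.72 sabins


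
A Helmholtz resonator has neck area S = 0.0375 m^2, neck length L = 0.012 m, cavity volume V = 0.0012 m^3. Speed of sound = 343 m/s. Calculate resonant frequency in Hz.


Given values:
  S = 0.0375 m^2, L = 0.012 m, V = 0.0012 m^3, c = 343 m/s
Formula: f = (c / (2*pi)) * sqrt(S / (V * L))
Compute V * L = 0.0012 * 0.012 = 1.44e-05
Compute S / (V * L) = 0.0375 / 1.44e-05 = 2604.1667
Compute sqrt(2604.1667) = 51.031037
Compute c / (2*pi) = 343 / 6.283185 = 54.590148
f = 54.590148 * 51.031037 = 2785.79

2785.79 Hz


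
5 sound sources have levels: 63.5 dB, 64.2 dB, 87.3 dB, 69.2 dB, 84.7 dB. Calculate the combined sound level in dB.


Formula: L_total = 10 * log10( sum(10^(Li/10)) )
  Source 1: 10^(63.5/10) = 2238721.1386
  Source 2: 10^(64.2/10) = 2630267.9919
  Source 3: 10^(87.3/10) = 537031796.3703
  Source 4: 10^(69.2/10) = 8317637.711
  Source 5: 10^(84.7/10) = 295120922.6666
Sum of linear values = 845339345.8784
L_total = 10 * log10(845339345.8784) = 89.27

89.27 dB


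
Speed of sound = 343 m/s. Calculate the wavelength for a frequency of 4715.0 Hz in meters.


Given values:
  c = 343 m/s, f = 4715.0 Hz
Formula: lambda = c / f
lambda = 343 / 4715.0
lambda = 0.0727

0.0727 m


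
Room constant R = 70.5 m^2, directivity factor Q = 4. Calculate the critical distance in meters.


Given values:
  R = 70.5 m^2, Q = 4
Formula: d_c = 0.141 * sqrt(Q * R)
Compute Q * R = 4 * 70.5 = 282.0
Compute sqrt(282.0) = 16.7929
d_c = 0.141 * 16.7929 = 2.368

2.368 m


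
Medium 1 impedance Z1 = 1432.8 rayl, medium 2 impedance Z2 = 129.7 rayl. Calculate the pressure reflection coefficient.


Given values:
  Z1 = 1432.8 rayl, Z2 = 129.7 rayl
Formula: R = (Z2 - Z1) / (Z2 + Z1)
Numerator: Z2 - Z1 = 129.7 - 1432.8 = -1303.1
Denominator: Z2 + Z1 = 129.7 + 1432.8 = 1562.5
R = -1303.1 / 1562.5 = -0.834

-0.834


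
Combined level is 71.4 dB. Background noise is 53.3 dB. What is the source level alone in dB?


Given values:
  L_total = 71.4 dB, L_bg = 53.3 dB
Formula: L_source = 10 * log10(10^(L_total/10) - 10^(L_bg/10))
Convert to linear:
  10^(71.4/10) = 13803842.646
  10^(53.3/10) = 213796.209
Difference: 13803842.646 - 213796.209 = 13590046.437
L_source = 10 * log10(13590046.437) = 71.33

71.33 dB


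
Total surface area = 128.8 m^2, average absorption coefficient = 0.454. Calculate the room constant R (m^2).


Given values:
  S = 128.8 m^2, alpha = 0.454
Formula: R = S * alpha / (1 - alpha)
Numerator: 128.8 * 0.454 = 58.4752
Denominator: 1 - 0.454 = 0.546
R = 58.4752 / 0.546 = 107.1

107.1 m^2


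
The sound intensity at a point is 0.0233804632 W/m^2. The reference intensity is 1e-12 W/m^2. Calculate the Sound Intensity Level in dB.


Given values:
  I = 0.0233804632 W/m^2
  I_ref = 1e-12 W/m^2
Formula: SIL = 10 * log10(I / I_ref)
Compute ratio: I / I_ref = 23380463200
Compute log10: log10(23380463200) = 10.368853
Multiply: SIL = 10 * 10.368853 = 103.69

103.69 dB


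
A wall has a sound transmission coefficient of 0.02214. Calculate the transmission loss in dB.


Given values:
  tau = 0.02214
Formula: TL = 10 * log10(1 / tau)
Compute 1 / tau = 1 / 0.02214 = 45.1671
Compute log10(45.1671) = 1.654822
TL = 10 * 1.654822 = 16.55

16.55 dB


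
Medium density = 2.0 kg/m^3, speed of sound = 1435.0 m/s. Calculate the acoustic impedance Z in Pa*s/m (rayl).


Given values:
  rho = 2.0 kg/m^3
  c = 1435.0 m/s
Formula: Z = rho * c
Z = 2.0 * 1435.0
Z = 2870.0

2870.0 rayl


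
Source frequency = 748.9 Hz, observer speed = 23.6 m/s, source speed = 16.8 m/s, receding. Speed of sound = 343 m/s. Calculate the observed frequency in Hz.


Given values:
  f_s = 748.9 Hz, v_o = 23.6 m/s, v_s = 16.8 m/s
  Direction: receding
Formula: f_o = f_s * (c - v_o) / (c + v_s)
Numerator: c - v_o = 343 - 23.6 = 319.4
Denominator: c + v_s = 343 + 16.8 = 359.8
f_o = 748.9 * 319.4 / 359.8 = 664.81

664.81 Hz


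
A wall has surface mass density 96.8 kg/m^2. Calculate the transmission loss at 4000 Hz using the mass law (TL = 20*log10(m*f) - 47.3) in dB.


Given values:
  m = 96.8 kg/m^2, f = 4000 Hz
Formula: TL = 20 * log10(m * f) - 47.3
Compute m * f = 96.8 * 4000 = 387200.0
Compute log10(387200.0) = 5.587935
Compute 20 * 5.587935 = 111.7587
TL = 111.7587 - 47.3 = 64.46

64.46 dB


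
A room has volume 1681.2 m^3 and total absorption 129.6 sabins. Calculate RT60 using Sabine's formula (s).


Given values:
  V = 1681.2 m^3
  A = 129.6 sabins
Formula: RT60 = 0.161 * V / A
Numerator: 0.161 * 1681.2 = 270.6732
RT60 = 270.6732 / 129.6 = 2.089

2.089 s


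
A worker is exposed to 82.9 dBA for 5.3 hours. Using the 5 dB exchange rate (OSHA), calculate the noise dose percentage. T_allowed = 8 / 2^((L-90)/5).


Given values:
  L = 82.9 dBA, T = 5.3 hours
Formula: T_allowed = 8 / 2^((L - 90) / 5)
Compute exponent: (82.9 - 90) / 5 = -1.42
Compute 2^(-1.42) = 0.373712
T_allowed = 8 / 0.373712 = 21.406859 hours
Dose = (T / T_allowed) * 100
Dose = (5.3 / 21.406859) * 100 = 24.76

24.76 %


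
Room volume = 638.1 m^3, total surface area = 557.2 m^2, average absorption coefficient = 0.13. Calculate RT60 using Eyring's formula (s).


Given values:
  V = 638.1 m^3, S = 557.2 m^2, alpha = 0.13
Formula: RT60 = 0.161 * V / (-S * ln(1 - alpha))
Compute ln(1 - 0.13) = ln(0.87) = -0.139262
Denominator: -557.2 * -0.139262 = 77.5968
Numerator: 0.161 * 638.1 = 102.7341
RT60 = 102.7341 / 77.5968 = 1.324

1.324 s


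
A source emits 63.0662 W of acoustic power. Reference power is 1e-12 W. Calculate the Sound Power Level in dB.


Given values:
  W = 63.0662 W
  W_ref = 1e-12 W
Formula: SWL = 10 * log10(W / W_ref)
Compute ratio: W / W_ref = 63066200000000
Compute log10: log10(63066200000000) = 13.799797
Multiply: SWL = 10 * 13.799797 = 138.0

138.0 dB


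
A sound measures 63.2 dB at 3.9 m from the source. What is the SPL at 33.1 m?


Given values:
  SPL1 = 63.2 dB, r1 = 3.9 m, r2 = 33.1 m
Formula: SPL2 = SPL1 - 20 * log10(r2 / r1)
Compute ratio: r2 / r1 = 33.1 / 3.9 = 8.4872
Compute log10: log10(8.4872) = 0.928764
Compute drop: 20 * 0.928764 = 18.5753
SPL2 = 63.2 - 18.5753 = 44.62

44.62 dB


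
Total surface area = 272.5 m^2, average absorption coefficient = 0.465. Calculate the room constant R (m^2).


Given values:
  S = 272.5 m^2, alpha = 0.465
Formula: R = S * alpha / (1 - alpha)
Numerator: 272.5 * 0.465 = 126.7125
Denominator: 1 - 0.465 = 0.535
R = 126.7125 / 0.535 = 236.85

236.85 m^2


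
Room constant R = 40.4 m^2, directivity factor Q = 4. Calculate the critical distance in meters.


Given values:
  R = 40.4 m^2, Q = 4
Formula: d_c = 0.141 * sqrt(Q * R)
Compute Q * R = 4 * 40.4 = 161.6
Compute sqrt(161.6) = 12.7122
d_c = 0.141 * 12.7122 = 1.792

1.792 m


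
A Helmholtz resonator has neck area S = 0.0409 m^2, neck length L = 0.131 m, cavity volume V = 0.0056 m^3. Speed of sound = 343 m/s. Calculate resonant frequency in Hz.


Given values:
  S = 0.0409 m^2, L = 0.131 m, V = 0.0056 m^3, c = 343 m/s
Formula: f = (c / (2*pi)) * sqrt(S / (V * L))
Compute V * L = 0.0056 * 0.131 = 0.0007336
Compute S / (V * L) = 0.0409 / 0.0007336 = 55.7525
Compute sqrt(55.7525) = 7.46676
Compute c / (2*pi) = 343 / 6.283185 = 54.590148
f = 54.590148 * 7.46676 = 407.61

407.61 Hz


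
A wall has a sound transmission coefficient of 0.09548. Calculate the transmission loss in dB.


Given values:
  tau = 0.09548
Formula: TL = 10 * log10(1 / tau)
Compute 1 / tau = 1 / 0.09548 = 10.4734
Compute log10(10.4734) = 1.020088
TL = 10 * 1.020088 = 10.2

10.2 dB


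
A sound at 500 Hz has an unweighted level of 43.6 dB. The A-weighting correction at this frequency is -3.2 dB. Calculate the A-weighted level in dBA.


Given values:
  SPL = 43.6 dB
  A-weighting at 500 Hz = -3.2 dB
Formula: L_A = SPL + A_weight
L_A = 43.6 + (-3.2)
L_A = 40.4

40.4 dBA


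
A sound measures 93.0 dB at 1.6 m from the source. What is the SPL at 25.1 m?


Given values:
  SPL1 = 93.0 dB, r1 = 1.6 m, r2 = 25.1 m
Formula: SPL2 = SPL1 - 20 * log10(r2 / r1)
Compute ratio: r2 / r1 = 25.1 / 1.6 = 15.6875
Compute log10: log10(15.6875) = 1.195554
Compute drop: 20 * 1.195554 = 23.9111
SPL2 = 93.0 - 23.9111 = 69.09

69.09 dB


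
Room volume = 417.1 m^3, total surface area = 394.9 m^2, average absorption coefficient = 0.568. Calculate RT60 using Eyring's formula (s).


Given values:
  V = 417.1 m^3, S = 394.9 m^2, alpha = 0.568
Formula: RT60 = 0.161 * V / (-S * ln(1 - alpha))
Compute ln(1 - 0.568) = ln(0.432) = -0.83933
Denominator: -394.9 * -0.83933 = 331.4514
Numerator: 0.161 * 417.1 = 67.1531
RT60 = 67.1531 / 331.4514 = 0.203

0.203 s


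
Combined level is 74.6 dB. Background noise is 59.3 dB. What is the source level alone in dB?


Given values:
  L_total = 74.6 dB, L_bg = 59.3 dB
Formula: L_source = 10 * log10(10^(L_total/10) - 10^(L_bg/10))
Convert to linear:
  10^(74.6/10) = 28840315.0313
  10^(59.3/10) = 851138.0382
Difference: 28840315.0313 - 851138.0382 = 27989176.9931
L_source = 10 * log10(27989176.9931) = 74.47

74.47 dB


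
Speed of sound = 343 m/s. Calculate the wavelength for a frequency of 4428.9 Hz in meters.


Given values:
  c = 343 m/s, f = 4428.9 Hz
Formula: lambda = c / f
lambda = 343 / 4428.9
lambda = 0.0774

0.0774 m


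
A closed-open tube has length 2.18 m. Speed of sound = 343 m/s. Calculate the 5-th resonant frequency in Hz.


Given values:
  Tube type: closed-open, L = 2.18 m, c = 343 m/s, n = 5
Formula: f_n = (2n - 1) * c / (4 * L)
Compute 2n - 1 = 2*5 - 1 = 9
Compute 4 * L = 4 * 2.18 = 8.72
f = 9 * 343 / 8.72
f = 354.01

354.01 Hz


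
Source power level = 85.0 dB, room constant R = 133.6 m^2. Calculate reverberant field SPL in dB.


Given values:
  Lw = 85.0 dB, R = 133.6 m^2
Formula: SPL = Lw + 10 * log10(4 / R)
Compute 4 / R = 4 / 133.6 = 0.02994
Compute 10 * log10(0.02994) = -15.2375
SPL = 85.0 + (-15.2375) = 69.76

69.76 dB


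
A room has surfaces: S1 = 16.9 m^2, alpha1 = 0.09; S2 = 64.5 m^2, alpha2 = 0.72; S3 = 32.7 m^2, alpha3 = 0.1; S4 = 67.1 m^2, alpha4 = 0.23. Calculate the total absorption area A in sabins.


Given surfaces:
  Surface 1: 16.9 * 0.09 = 1.521
  Surface 2: 64.5 * 0.72 = 46.44
  Surface 3: 32.7 * 0.1 = 3.27
  Surface 4: 67.1 * 0.23 = 15.433
Formula: A = sum(Si * alpha_i)
A = 1.521 + 46.44 + 3.27 + 15.433
A = 66.66

66.66 sabins


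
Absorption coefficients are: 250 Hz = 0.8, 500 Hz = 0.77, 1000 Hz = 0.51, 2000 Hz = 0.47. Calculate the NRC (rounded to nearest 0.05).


Given values:
  a_250 = 0.8, a_500 = 0.77
  a_1000 = 0.51, a_2000 = 0.47
Formula: NRC = (a250 + a500 + a1000 + a2000) / 4
Sum = 0.8 + 0.77 + 0.51 + 0.47 = 2.55
NRC = 2.55 / 4 = 0.6375
Rounded to nearest 0.05: 0.65

0.65


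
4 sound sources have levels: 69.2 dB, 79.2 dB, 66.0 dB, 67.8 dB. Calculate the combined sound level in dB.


Formula: L_total = 10 * log10( sum(10^(Li/10)) )
  Source 1: 10^(69.2/10) = 8317637.711
  Source 2: 10^(79.2/10) = 83176377.1103
  Source 3: 10^(66.0/10) = 3981071.7055
  Source 4: 10^(67.8/10) = 6025595.8607
Sum of linear values = 101500682.3875
L_total = 10 * log10(101500682.3875) = 80.06

80.06 dB


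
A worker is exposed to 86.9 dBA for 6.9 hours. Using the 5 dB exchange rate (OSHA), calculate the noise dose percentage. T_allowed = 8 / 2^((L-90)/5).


Given values:
  L = 86.9 dBA, T = 6.9 hours
Formula: T_allowed = 8 / 2^((L - 90) / 5)
Compute exponent: (86.9 - 90) / 5 = -0.62
Compute 2^(-0.62) = 0.650671
T_allowed = 8 / 0.650671 = 12.295 hours
Dose = (T / T_allowed) * 100
Dose = (6.9 / 12.295) * 100 = 56.12

56.12 %
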